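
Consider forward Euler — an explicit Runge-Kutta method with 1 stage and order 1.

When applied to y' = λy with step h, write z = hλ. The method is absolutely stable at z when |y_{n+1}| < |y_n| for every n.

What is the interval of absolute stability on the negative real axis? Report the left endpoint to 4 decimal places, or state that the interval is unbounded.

(-2.0000, 0).

Set f=λy, z=hλ:
  order 1, 1-stage ⇒ R(z)=1+z
  (e.g. R(-0.34)=0.66000, |R|=0.66000)

Need |R(x)|<1, x<0.
x=-0.34: |R|=0.6600
|R(-1.5)|=0.5000 |R(-1.49)|=0.4900 |R(-1.17)|=0.1700
Bisect:
  x_lo=-2.3338 |R|=1.3338  x_hi=-0.2110 |R|=0.7890
  mid=-1.27238 |R|=0.27238 →hi
  mid=-1.80307 |R|=0.80307 →hi
  mid=-2.06841 |R|=1.06841 →lo
  mid=-1.93574 |R|=0.93574 →hi
  mid=-2.00207 |R|=1.00207 →lo
  mid=-1.96891 |R|=0.96891 →hi
  mid=-1.98549 |R|=0.98549 →hi
  ...
  [-2.00000,-1.99987] ⇒ x*=-2.0000
Stable set (-2.0000, 0).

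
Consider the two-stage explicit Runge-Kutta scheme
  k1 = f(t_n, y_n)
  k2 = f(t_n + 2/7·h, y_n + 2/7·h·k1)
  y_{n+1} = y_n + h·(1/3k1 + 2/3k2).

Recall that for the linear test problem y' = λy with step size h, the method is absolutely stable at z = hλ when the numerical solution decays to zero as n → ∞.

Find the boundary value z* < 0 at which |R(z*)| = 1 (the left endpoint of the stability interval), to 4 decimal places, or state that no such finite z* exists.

Set f=λy, z=hλ:
  k1=λy_n ⇒ h·k1=z·y_n;  k2=λ(1+2/7z)y_n ⇒ h·k2=z(1+2/7z)y_n
  y_{n+1}/y_n = 1 + 1/3z + 2/3z(1+2/7z) = 1 + z + 4/21z²
  so R(z) = 1 + z + 4/21z².

Solve |R(x)|<1 on ℝ⁻.
x=-0.56: |R|=0.4997
R=1: x+4/21x²=0 ⇒ x=−21/4=-5.2500; min R=1−1/(4·4/21)=-0.3125>−1
Confirm numerically:
  x=-5.019: |R|=0.77916 <1
  x=-3.020: |R|=0.28278 <1
  x=-2.307: |R|=0.29324 <1
  x=-5.795: |R|=1.60158 >1
  x=-5.683: |R|=1.46871 >1
  x=-5.349: |R|=1.10087 >1
Stable set (-5.2500, 0).

left endpoint -5.2500.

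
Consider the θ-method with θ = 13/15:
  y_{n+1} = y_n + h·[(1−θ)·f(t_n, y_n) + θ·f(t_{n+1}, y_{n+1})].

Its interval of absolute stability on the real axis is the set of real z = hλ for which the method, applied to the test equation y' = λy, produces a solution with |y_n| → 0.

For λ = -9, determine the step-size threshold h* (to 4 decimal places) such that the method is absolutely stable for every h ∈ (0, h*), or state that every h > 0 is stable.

(−∞, 0) — no finite endpoint. Any h>0 works for λ=-9.

On y'=λy, z=hλ:
  y_{n+1} = y_n + z·[2/15·y_n + 13/15·y_{n+1}] ⇒ (1 − 13/15z)y_{n+1} = (1 + 2/15z)y_n
  R(z) = (1 + 2/15z)/(1 − 13/15z).

Find x<0 with |R(x)|<1.
x=-1.12: |R|=0.4317
x=-2: |R|=0.2683
x=-10: |R|=0.0345
x=-100: |R|=0.1407
θ=13/15≥1/2 ⇒ |1+2/15x|<|1−13/15x| ∀x<0 ⇒ interval (−∞,0).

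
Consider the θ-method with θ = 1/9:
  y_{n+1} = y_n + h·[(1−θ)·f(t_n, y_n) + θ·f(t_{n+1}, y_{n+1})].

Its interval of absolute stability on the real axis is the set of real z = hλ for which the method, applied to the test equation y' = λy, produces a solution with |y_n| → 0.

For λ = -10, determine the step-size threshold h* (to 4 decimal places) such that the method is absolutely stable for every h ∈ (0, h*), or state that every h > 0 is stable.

Test eqn y'=λy, z=hλ:
  y_{n+1} = y_n + z·[8/9·y_n + 1/9·y_{n+1}] ⇒ (1 − 1/9z)y_{n+1} = (1 + 8/9z)y_n
  ⇒ R(z) = (1 + 8/9z)/(1 − 1/9z).

Find x<0 with |R(x)|<1.
x=-0.66: |R|=0.3851
R=−1: 1+8/9x = −1+1/9x ⇒ -7/9x=2 ⇒ x=2/(-7/9)=-2.5714
Confirm numerically:
  x=-1.506: |R|=0.29012 <1
  x=-1.481: |R|=0.27173 <1
  x=-1.229: |R|=0.08134 <1
  x=-1.183: |R|=0.04557 <1
  x=-2.856: |R|=1.16802 >1
  x=-2.720: |R|=1.08874 >1
Interval (-2.5714, 0).

(-2.5714,0); λ=-10 ⇒ h* = (18/7)/10 = 0.2571.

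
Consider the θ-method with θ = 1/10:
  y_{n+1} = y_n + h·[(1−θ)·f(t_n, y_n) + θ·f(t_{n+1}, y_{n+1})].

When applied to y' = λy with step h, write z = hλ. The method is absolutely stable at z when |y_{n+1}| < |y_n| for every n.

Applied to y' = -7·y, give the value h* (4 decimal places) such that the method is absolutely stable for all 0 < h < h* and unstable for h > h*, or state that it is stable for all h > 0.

Set f=λy, z=hλ:
  y_{n+1} = y_n + z·[9/10·y_n + 1/10·y_{n+1}] ⇒ (1 − 1/10z)y_{n+1} = (1 + 9/10z)y_n
  Hence R(z) = (1 + 9/10z)/(1 − 1/10z).

Boundary: |R(x)|=1, x<0.
x=-1.06: |R|=0.0416
R=−1: 1+9/10x = −1+1/10x ⇒ -4/5x=2 ⇒ x=2/(-4/5)=-2.5000
Confirm numerically:
  x=-2.387: |R|=0.92702 <1
  x=-1.837: |R|=0.55191 <1
  x=-1.356: |R|=0.19408 <1
  x=-2.954: |R|=1.28038 >1
  x=-2.938: |R|=1.27083 >1
  x=-2.655: |R|=1.09798 >1
Stable set (-2.5000, 0).

(-2.5000,0); λ=-7 ⇒ h* = (5/2)/7 = 0.3571.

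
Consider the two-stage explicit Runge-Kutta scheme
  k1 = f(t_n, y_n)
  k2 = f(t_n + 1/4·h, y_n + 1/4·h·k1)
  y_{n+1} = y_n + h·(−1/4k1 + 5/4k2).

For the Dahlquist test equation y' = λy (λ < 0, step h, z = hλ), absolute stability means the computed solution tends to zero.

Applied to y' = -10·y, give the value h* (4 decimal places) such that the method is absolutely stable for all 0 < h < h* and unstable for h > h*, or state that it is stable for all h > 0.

(-3.2000,0); λ=-10 ⇒ h* = (16/5)/10 = 0.3200.

Set f=λy, z=hλ:
  k1=λy_n ⇒ h·k1=z·y_n;  k2=λ(1+1/4z)y_n ⇒ h·k2=z(1+1/4z)y_n
  y_{n+1}/y_n = 1 − 1/4z + 5/4z(1+1/4z) = 1 + z + 5/16z²
  ⇒ R(z) = 1 + z + 5/16z².

Solve |R(x)|<1 on ℝ⁻.
x=-1.33: |R|=0.2228
R=1: x+5/16x²=0 ⇒ x=−16/5=-3.2000; min R=1−1/(4·5/16)=0.2000>−1
Confirm numerically:
  x=-2.908: |R|=0.73464 <1
  x=-2.375: |R|=0.38770 <1
  x=-2.090: |R|=0.27503 <1
  x=-3.718: |R|=1.60185 >1
  x=-3.302: |R|=1.10525 >1
  x=-3.238: |R|=1.03845 >1
Stable set (-3.2000, 0).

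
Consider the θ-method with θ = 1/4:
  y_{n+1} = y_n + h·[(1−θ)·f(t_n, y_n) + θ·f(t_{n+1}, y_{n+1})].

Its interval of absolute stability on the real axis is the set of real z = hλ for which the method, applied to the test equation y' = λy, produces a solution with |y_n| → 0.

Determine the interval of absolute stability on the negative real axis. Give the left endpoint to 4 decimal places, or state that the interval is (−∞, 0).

z∈(-4.0000,0).

With y'=λy (z=hλ):
  y_{n+1} = y_n + z·[3/4·y_n + 1/4·y_{n+1}] ⇒ (1 − 1/4z)y_{n+1} = (1 + 3/4z)y_n
  Hence R(z) = (1 + 3/4z)/(1 − 1/4z).

Boundary: |R(x)|=1, x<0.
x=-1.42: |R|=0.0480
R=−1: 1+3/4x = −1+1/4x ⇒ -1/2x=2 ⇒ x=2/(-1/2)=-4.0000
Confirm numerically:
  x=-3.919: |R|=0.97954 <1
  x=-2.549: |R|=0.55688 <1
  x=-2.326: |R|=0.47076 <1
  x=-2.207: |R|=0.42227 <1
  x=-4.581: |R|=1.13542 >1
  x=-4.491: |R|=1.11565 >1
  x=-4.347: |R|=1.08314 >1
Interval (-4.0000, 0).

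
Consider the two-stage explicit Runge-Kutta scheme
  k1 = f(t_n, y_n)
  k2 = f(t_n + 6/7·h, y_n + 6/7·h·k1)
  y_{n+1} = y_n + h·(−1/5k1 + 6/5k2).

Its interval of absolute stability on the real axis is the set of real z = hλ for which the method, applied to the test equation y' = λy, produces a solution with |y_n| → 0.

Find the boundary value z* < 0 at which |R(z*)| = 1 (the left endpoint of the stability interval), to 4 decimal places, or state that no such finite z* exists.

z* = -0.9722.

Set f=λy, z=hλ:
  k1=λy_n ⇒ h·k1=z·y_n;  k2=λ(1+6/7z)y_n ⇒ h·k2=z(1+6/7z)y_n
  y_{n+1}/y_n = 1 − 1/5z + 6/5z(1+6/7z) = 1 + z + 36/35z²
  Hence R(z) = 1 + z + 36/35z².

Find x<0 with |R(x)|<1.
x=-1.45: |R|=1.7126
R=1: x+36/35x²=0 ⇒ x=−35/36=-0.9722; min R=1−1/(4·36/35)=0.7569>−1
Confirm numerically:
  x=-0.897: |R|=0.93060 <1
  x=-0.794: |R|=0.85445 <1
  x=-0.549: |R|=0.76101 <1
  x=-1.223: |R|=1.31546 >1
  x=-1.112: |R|=1.15987 >1
  x=-1.089: |R|=1.13080 >1
Stable set (-0.9722, 0).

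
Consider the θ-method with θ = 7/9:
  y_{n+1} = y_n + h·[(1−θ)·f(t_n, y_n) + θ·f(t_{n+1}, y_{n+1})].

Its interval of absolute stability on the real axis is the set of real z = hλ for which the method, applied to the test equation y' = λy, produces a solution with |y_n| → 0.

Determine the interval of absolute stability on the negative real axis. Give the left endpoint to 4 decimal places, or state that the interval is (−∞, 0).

Test eqn y'=λy, z=hλ:
  y_{n+1} = y_n + z·[2/9·y_n + 7/9·y_{n+1}] ⇒ (1 − 7/9z)y_{n+1} = (1 + 2/9z)y_n
  R(z) = (1 + 2/9z)/(1 − 7/9z).

Boundary: |R(x)|=1, x<0.
x=-1.46: |R|=0.3163
x=-2: |R|=0.2174
x=-10: |R|=0.1392
x=-100: |R|=0.2694
θ=7/9≥1/2 ⇒ |1+2/9x|<|1−7/9x| ∀x<0 ⇒ interval (−∞,0).

(−∞, 0) — no finite endpoint.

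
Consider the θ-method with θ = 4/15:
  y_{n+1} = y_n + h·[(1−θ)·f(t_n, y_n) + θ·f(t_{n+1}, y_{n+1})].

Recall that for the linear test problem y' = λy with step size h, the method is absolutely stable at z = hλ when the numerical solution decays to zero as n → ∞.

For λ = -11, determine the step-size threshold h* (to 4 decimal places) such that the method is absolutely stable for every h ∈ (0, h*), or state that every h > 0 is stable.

Test eqn y'=λy, z=hλ:
  y_{n+1} = y_n + z·[11/15·y_n + 4/15·y_{n+1}] ⇒ (1 − 4/15z)y_{n+1} = (1 + 11/15z)y_n
  Hence R(z) = (1 + 11/15z)/(1 − 4/15z).

Boundary: |R(x)|=1, x<0.
x=-1.38: |R|=0.0088
R=−1: 1+11/15x = −1+4/15x ⇒ -7/15x=2 ⇒ x=2/(-7/15)=-4.2857
Confirm numerically:
  x=-3.835: |R|=0.89601 <1
  x=-2.610: |R|=0.53892 <1
  x=-2.065: |R|=0.33169 <1
  x=-4.868: |R|=1.11824 >1
  x=-4.470: |R|=1.03923 >1
So |R|<1 on (-4.2857, 0).

(-4.2857,0); λ=-11 ⇒ h* = (30/7)/11 = 0.3896.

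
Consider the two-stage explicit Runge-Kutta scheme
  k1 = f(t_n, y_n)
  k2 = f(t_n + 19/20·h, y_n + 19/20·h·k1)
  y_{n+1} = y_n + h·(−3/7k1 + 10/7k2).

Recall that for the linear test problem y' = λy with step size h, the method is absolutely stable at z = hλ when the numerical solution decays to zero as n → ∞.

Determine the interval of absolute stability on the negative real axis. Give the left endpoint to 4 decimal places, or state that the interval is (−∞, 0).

Set f=λy, z=hλ:
  k1=λy_n ⇒ h·k1=z·y_n;  k2=λ(1+19/20z)y_n ⇒ h·k2=z(1+19/20z)y_n
  y_{n+1}/y_n = 1 − 3/7z + 10/7z(1+19/20z) = 1 + z + 19/14z²
  R(z) = 1 + z + 19/14z².

Find x<0 with |R(x)|<1.
x=-1.35: |R|=2.1234
R=1: x+19/14x²=0 ⇒ x=−14/19=-0.7368; min R=1−1/(4·19/14)=0.8158>−1
Confirm numerically:
  x=-0.593: |R|=0.88424 <1
  x=-0.558: |R|=0.86457 <1
  x=-0.461: |R|=0.82742 <1
  x=-0.395: |R|=0.81675 <1
  x=-0.925: |R|=1.23621 >1
  x=-0.772: |R|=1.03684 >1
Interval (-0.7368, 0).

(-0.7368, 0).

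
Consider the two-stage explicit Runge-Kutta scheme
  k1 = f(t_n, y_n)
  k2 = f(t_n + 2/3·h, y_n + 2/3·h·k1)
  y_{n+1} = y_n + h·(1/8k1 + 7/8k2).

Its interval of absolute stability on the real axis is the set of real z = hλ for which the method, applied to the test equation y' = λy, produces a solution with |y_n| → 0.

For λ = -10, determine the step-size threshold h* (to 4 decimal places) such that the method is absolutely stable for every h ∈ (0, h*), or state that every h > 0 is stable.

(-1.7143,0); λ=-10 ⇒ h* = (12/7)/10 = 0.1714.

Set f=λy, z=hλ:
  k1=λy_n ⇒ h·k1=z·y_n;  k2=λ(1+2/3z)y_n ⇒ h·k2=z(1+2/3z)y_n
  y_{n+1}/y_n = 1 + 1/8z + 7/8z(1+2/3z) = 1 + z + 7/12z²
  ⇒ R(z) = 1 + z + 7/12z².

Solve |R(x)|<1 on ℝ⁻.
x=-0.85: |R|=0.5715
R=1: x+7/12x²=0 ⇒ x=−12/7=-1.7143; min R=1−1/(4·7/12)=0.5714>−1
Confirm numerically:
  x=-1.494: |R|=0.80802 <1
  x=-1.163: |R|=0.62600 <1
  x=-1.006: |R|=0.58435 <1
  x=-2.099: |R|=1.47105 >1
  x=-2.040: |R|=1.38760 >1
  x=-1.759: |R|=1.04588 >1
So |R|<1 on (-1.7143, 0).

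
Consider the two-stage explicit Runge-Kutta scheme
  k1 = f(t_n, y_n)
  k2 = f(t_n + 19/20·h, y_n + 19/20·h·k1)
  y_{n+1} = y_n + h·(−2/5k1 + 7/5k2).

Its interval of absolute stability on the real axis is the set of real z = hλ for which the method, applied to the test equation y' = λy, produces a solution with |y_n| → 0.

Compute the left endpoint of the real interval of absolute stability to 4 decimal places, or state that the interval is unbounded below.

With y'=λy (z=hλ):
  k1=λy_n ⇒ h·k1=z·y_n;  k2=λ(1+19/20z)y_n ⇒ h·k2=z(1+19/20z)y_n
  y_{n+1}/y_n = 1 − 2/5z + 7/5z(1+19/20z) = 1 + z + 133/100z²
  ⇒ R(z) = 1 + z + 133/100z².

Find x<0 with |R(x)|<1.
x=-1.21: |R|=1.7373
R=1: x+133/100x²=0 ⇒ x=−100/133=-0.7519; min R=1−1/(4·133/100)=0.8120>−1
Confirm numerically:
  x=-0.707: |R|=0.95780 <1
  x=-0.690: |R|=0.94321 <1
  x=-0.658: |R|=0.91784 <1
  x=-0.428: |R|=0.81563 <1
  x=-1.235: |R|=1.79355 >1
  x=-1.179: |R|=1.66975 >1
  x=-1.165: |R|=1.64011 >1
Interval (-0.7519, 0).

z* = -0.7519.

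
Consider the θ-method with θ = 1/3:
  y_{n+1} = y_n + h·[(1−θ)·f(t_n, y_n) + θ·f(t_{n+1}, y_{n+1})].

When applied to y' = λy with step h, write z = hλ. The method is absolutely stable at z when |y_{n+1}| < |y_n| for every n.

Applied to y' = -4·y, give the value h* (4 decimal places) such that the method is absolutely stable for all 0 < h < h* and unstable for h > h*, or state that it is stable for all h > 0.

(-6.0000,0); λ=-4 ⇒ h* = (6)/4 = 1.5000.

On y'=λy, z=hλ:
  y_{n+1} = y_n + z·[2/3·y_n + 1/3·y_{n+1}] ⇒ (1 − 1/3z)y_{n+1} = (1 + 2/3z)y_n
  R(z) = (1 + 2/3z)/(1 − 1/3z).

Find x<0 with |R(x)|<1.
x=-1.42: |R|=0.0362
R=−1: 1+2/3x = −1+1/3x ⇒ -1/3x=2 ⇒ x=2/(-1/3)=-6.0000
Confirm numerically:
  x=-5.782: |R|=0.97518 <1
  x=-4.281: |R|=0.76391 <1
  x=-3.174: |R|=0.54227 <1
  x=-6.513: |R|=1.05393 >1
  x=-6.283: |R|=1.03049 >1
Stable set (-6.0000, 0).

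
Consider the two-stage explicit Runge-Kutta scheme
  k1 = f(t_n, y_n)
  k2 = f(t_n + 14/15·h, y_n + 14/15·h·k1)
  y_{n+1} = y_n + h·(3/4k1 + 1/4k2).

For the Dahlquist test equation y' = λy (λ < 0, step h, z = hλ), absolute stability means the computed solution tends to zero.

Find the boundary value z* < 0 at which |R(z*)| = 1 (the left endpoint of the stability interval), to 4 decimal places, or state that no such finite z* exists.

Set f=λy, z=hλ:
  k1=λy_n ⇒ h·k1=z·y_n;  k2=λ(1+14/15z)y_n ⇒ h·k2=z(1+14/15z)y_n
  y_{n+1}/y_n = 1 + 3/4z + 1/4z(1+14/15z) = 1 + z + 7/30z²
  ⇒ R(z) = 1 + z + 7/30z².

Boundary: |R(x)|=1, x<0.
x=-1.05: |R|=0.2072
R=1: x+7/30x²=0 ⇒ x=−30/7=-4.2857; min R=1−1/(4·7/30)=-0.0714>−1
Confirm numerically:
  x=-4.224: |R|=0.93917 <1
  x=-3.822: |R|=0.58646 <1
  x=-3.694: |R|=0.48998 <1
  x=-4.665: |R|=1.41285 >1
  x=-4.371: |R|=1.08698 >1
Stable set (-4.2857, 0).

left endpoint -4.2857.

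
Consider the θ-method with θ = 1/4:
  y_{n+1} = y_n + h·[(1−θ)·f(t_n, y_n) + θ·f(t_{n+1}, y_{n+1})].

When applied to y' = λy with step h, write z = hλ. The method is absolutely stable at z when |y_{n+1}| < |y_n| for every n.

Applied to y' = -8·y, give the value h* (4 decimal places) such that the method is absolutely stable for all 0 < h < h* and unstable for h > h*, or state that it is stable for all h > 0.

On y'=λy, z=hλ:
  y_{n+1} = y_n + z·[3/4·y_n + 1/4·y_{n+1}] ⇒ (1 − 1/4z)y_{n+1} = (1 + 3/4z)y_n
  so R(z) = (1 + 3/4z)/(1 − 1/4z).

Boundary: |R(x)|=1, x<0.
x=-0.62: |R|=0.4632
R=−1: 1+3/4x = −1+1/4x ⇒ -1/2x=2 ⇒ x=2/(-1/2)=-4.0000
Confirm numerically:
  x=-3.780: |R|=0.94344 <1
  x=-3.129: |R|=0.75565 <1
  x=-2.490: |R|=0.53467 <1
  x=-1.785: |R|=0.23423 <1
  x=-4.346: |R|=1.08291 >1
  x=-4.328: |R|=1.07877 >1
  x=-4.073: |R|=1.01808 >1
Interval (-4.0000, 0).

(-4.0000,0); λ=-8 ⇒ h* = (4)/8 = 0.5000.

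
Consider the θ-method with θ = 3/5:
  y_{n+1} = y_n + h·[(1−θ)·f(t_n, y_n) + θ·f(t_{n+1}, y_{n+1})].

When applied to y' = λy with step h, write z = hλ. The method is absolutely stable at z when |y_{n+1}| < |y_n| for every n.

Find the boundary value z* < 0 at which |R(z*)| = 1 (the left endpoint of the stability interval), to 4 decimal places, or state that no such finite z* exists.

interval (−∞, 0).

Test eqn y'=λy, z=hλ:
  y_{n+1} = y_n + z·[2/5·y_n + 3/5·y_{n+1}] ⇒ (1 − 3/5z)y_{n+1} = (1 + 2/5z)y_n
  R(z) = (1 + 2/5z)/(1 − 3/5z).

Find x<0 with |R(x)|<1.
x=-0.83: |R|=0.4459
x=-2: |R|=0.0909
x=-10: |R|=0.4286
x=-100: |R|=0.6393
θ=3/5≥1/2 ⇒ |1+2/5x|<|1−3/5x| ∀x<0 ⇒ stable on all of ℝ⁻.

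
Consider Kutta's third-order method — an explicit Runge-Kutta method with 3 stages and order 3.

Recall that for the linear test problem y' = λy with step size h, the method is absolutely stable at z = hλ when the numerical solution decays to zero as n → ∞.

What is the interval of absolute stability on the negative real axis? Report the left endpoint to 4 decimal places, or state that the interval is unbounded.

On y'=λy, z=hλ:
  order 3, 3-stage ⇒ R(z)=1+z+z^2/2+z^3/6
  (e.g. R(-1.12)=0.27305, |R|=0.27305)

Solve |R(x)|<1 on ℝ⁻.
x=-1.12: |R|=0.2730
|R(-2.64)|=1.2218 |R(-1.89)|=0.2292 |R(-1.72)|=0.0889
Bisect:
  x_lo=-3.1057 |R|=2.2756  x_hi=-0.2564 |R|=0.7737
  mid=-1.68105 |R|=0.05984 →hi
  mid=-2.39338 |R|=0.81423 →hi
  mid=-2.74954 |R|=1.43397 →lo
  mid=-2.57146 |R|=1.09918 →lo
  mid=-2.48242 |R|=0.95083 →hi
  mid=-2.52694 |R|=1.02349 →lo
  mid=-2.50468 |R|=0.98679 →hi
  mid=-2.51581 |R|=1.00505 →lo
  mid=-2.51024 |R|=0.99589 →hi
  ...
  [-2.51285,-2.51268] ⇒ x*=-2.5127
Interval (-2.5127, 0).

z∈(-2.5127,0).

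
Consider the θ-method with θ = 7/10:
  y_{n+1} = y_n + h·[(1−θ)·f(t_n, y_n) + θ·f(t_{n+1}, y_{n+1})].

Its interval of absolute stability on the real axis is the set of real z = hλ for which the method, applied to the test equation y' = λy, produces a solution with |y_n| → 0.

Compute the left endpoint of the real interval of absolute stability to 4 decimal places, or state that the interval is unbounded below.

unbounded; (−∞, 0).

Set f=λy, z=hλ:
  y_{n+1} = y_n + z·[3/10·y_n + 7/10·y_{n+1}] ⇒ (1 − 7/10z)y_{n+1} = (1 + 3/10z)y_n
  so R(z) = (1 + 3/10z)/(1 − 7/10z).

Boundary: |R(x)|=1, x<0.
x=-0.73: |R|=0.5169
x=-2: |R|=0.1667
x=-10: |R|=0.2500
x=-100: |R|=0.4085
θ=7/10≥1/2 ⇒ |1+3/10x|<|1−7/10x| ∀x<0 ⇒ unbounded interval.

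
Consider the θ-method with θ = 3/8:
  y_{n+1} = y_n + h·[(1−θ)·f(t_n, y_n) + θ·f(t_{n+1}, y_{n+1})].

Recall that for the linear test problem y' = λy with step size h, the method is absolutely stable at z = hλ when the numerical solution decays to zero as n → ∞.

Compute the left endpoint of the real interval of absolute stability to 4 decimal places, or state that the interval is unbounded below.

left endpoint -8.0000.

Set f=λy, z=hλ:
  y_{n+1} = y_n + z·[5/8·y_n + 3/8·y_{n+1}] ⇒ (1 − 3/8z)y_{n+1} = (1 + 5/8z)y_n
  ⇒ R(z) = (1 + 5/8z)/(1 − 3/8z).

Boundary: |R(x)|=1, x<0.
x=-1.75: |R|=0.0566
R=−1: 1+5/8x = −1+3/8x ⇒ -1/4x=2 ⇒ x=2/(-1/4)=-8.0000
Confirm numerically:
  x=-7.325: |R|=0.95496 <1
  x=-6.722: |R|=0.90925 <1
  x=-6.026: |R|=0.84861 <1
  x=-8.393: |R|=1.02369 >1
  x=-8.216: |R|=1.01323 >1
Interval (-8.0000, 0).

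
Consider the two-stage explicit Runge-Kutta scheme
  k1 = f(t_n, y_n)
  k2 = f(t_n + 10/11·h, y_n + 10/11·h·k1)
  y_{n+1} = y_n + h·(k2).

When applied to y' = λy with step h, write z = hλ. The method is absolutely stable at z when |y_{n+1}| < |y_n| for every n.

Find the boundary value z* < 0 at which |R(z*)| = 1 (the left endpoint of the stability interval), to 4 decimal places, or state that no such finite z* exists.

Set f=λy, z=hλ:
  k1=λy_n ⇒ h·k1=z·y_n;  k2=λ(1+10/11z)y_n ⇒ h·k2=z(1+10/11z)y_n
  y_{n+1}/y_n = 1 + z(1+10/11z) = 1 + z + 10/11z²
  ⇒ R(z) = 1 + z + 10/11z².

Find x<0 with |R(x)|<1.
x=-1.09: |R|=0.9901
R=1: x+10/11x²=0 ⇒ x=−11/10=-1.1000; min R=1−1/(4·10/11)=0.7250>−1
Confirm numerically:
  x=-1.002: |R|=0.91073 <1
  x=-0.868: |R|=0.81693 <1
  x=-0.699: |R|=0.74518 <1
  x=-0.633: |R|=0.73126 <1
  x=-1.652: |R|=1.82900 >1
  x=-1.548: |R|=1.63046 >1
  x=-1.265: |R|=1.18975 >1
Stable set (-1.1000, 0).

left endpoint -1.1000.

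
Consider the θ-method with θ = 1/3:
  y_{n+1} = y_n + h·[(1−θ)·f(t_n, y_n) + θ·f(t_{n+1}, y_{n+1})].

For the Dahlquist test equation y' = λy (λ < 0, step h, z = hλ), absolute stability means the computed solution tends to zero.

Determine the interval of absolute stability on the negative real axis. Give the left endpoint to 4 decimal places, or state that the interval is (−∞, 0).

(-6.0000, 0).

Set f=λy, z=hλ:
  y_{n+1} = y_n + z·[2/3·y_n + 1/3·y_{n+1}] ⇒ (1 − 1/3z)y_{n+1} = (1 + 2/3z)y_n
  so R(z) = (1 + 2/3z)/(1 − 1/3z).

Find x<0 with |R(x)|<1.
x=-0.52: |R|=0.5568
R=−1: 1+2/3x = −1+1/3x ⇒ -1/3x=2 ⇒ x=2/(-1/3)=-6.0000
Confirm numerically:
  x=-4.604: |R|=0.81641 <1
  x=-3.210: |R|=0.55072 <1
  x=-2.465: |R|=0.35316 <1
  x=-6.588: |R|=1.06133 >1
  x=-6.453: |R|=1.04792 >1
  x=-6.307: |R|=1.03299 >1
So |R|<1 on (-6.0000, 0).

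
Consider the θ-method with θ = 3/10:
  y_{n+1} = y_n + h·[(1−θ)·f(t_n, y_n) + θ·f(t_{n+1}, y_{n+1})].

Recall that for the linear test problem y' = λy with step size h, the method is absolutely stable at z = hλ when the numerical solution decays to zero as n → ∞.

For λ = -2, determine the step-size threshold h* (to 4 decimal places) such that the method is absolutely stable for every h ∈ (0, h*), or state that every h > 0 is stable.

(-5.0000,0); λ=-2 ⇒ h* = (5)/2 = 2.5000.

Set f=λy, z=hλ:
  y_{n+1} = y_n + z·[7/10·y_n + 3/10·y_{n+1}] ⇒ (1 − 3/10z)y_{n+1} = (1 + 7/10z)y_n
  R(z) = (1 + 7/10z)/(1 − 3/10z).

Need |R(x)|<1, x<0.
x=-0.73: |R|=0.4011
R=−1: 1+7/10x = −1+3/10x ⇒ -2/5x=2 ⇒ x=2/(-2/5)=-5.0000
Confirm numerically:
  x=-3.008: |R|=0.58116 <1
  x=-2.618: |R|=0.46634 <1
  x=-2.137: |R|=0.30218 <1
  x=-5.497: |R|=1.07504 >1
  x=-5.309: |R|=1.04767 >1
Stable set (-5.0000, 0).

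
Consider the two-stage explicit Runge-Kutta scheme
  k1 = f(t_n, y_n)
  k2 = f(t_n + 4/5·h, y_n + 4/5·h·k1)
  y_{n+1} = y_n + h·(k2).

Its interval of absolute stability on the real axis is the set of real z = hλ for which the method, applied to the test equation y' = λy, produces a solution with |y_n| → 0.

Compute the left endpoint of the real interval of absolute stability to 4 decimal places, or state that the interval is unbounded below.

left endpoint -1.2500.

On y'=λy, z=hλ:
  k1=λy_n ⇒ h·k1=z·y_n;  k2=λ(1+4/5z)y_n ⇒ h·k2=z(1+4/5z)y_n
  y_{n+1}/y_n = 1 + z(1+4/5z) = 1 + z + 4/5z²
  so R(z) = 1 + z + 4/5z².

Solve |R(x)|<1 on ℝ⁻.
x=-1.25: |R|=1.0000
R=1: x+4/5x²=0 ⇒ x=−5/4=-1.2500; min R=1−1/(4·4/5)=0.6875>−1
Confirm numerically:
  x=-0.944: |R|=0.76891 <1
  x=-0.900: |R|=0.74800 <1
  x=-0.621: |R|=0.68751 <1
  x=-1.811: |R|=1.81278 >1
  x=-1.602: |R|=1.45112 >1
Stable set (-1.2500, 0).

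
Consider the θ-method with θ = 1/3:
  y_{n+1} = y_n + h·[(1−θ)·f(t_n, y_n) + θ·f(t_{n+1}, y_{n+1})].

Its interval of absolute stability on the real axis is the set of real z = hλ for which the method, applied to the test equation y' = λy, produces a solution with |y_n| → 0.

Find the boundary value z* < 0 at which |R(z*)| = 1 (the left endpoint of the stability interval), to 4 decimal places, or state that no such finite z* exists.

z* = -6.0000.

With y'=λy (z=hλ):
  y_{n+1} = y_n + z·[2/3·y_n + 1/3·y_{n+1}] ⇒ (1 − 1/3z)y_{n+1} = (1 + 2/3z)y_n
  ⇒ R(z) = (1 + 2/3z)/(1 − 1/3z).

Need |R(x)|<1, x<0.
x=-1.65: |R|=0.0645
R=−1: 1+2/3x = −1+1/3x ⇒ -1/3x=2 ⇒ x=2/(-1/3)=-6.0000
Confirm numerically:
  x=-4.085: |R|=0.72971 <1
  x=-3.136: |R|=0.53325 <1
  x=-2.730: |R|=0.42932 <1
  x=-6.359: |R|=1.03836 >1
  x=-6.336: |R|=1.03599 >1
  x=-6.271: |R|=1.02923 >1
Stable set (-6.0000, 0).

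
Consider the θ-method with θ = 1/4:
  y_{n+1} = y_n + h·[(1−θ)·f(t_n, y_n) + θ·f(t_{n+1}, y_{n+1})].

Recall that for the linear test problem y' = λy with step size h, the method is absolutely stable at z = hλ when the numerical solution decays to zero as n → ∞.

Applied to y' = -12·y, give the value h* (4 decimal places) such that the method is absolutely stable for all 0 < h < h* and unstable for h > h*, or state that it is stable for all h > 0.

Test eqn y'=λy, z=hλ:
  y_{n+1} = y_n + z·[3/4·y_n + 1/4·y_{n+1}] ⇒ (1 − 1/4z)y_{n+1} = (1 + 3/4z)y_n
  R(z) = (1 + 3/4z)/(1 − 1/4z).

Need |R(x)|<1, x<0.
x=-0.82: |R|=0.3195
R=−1: 1+3/4x = −1+1/4x ⇒ -1/2x=2 ⇒ x=2/(-1/2)=-4.0000
Confirm numerically:
  x=-3.469: |R|=0.85781 <1
  x=-3.138: |R|=0.75848 <1
  x=-2.411: |R|=0.50429 <1
  x=-1.764: |R|=0.22415 <1
  x=-4.343: |R|=1.08222 >1
  x=-4.164: |R|=1.04018 >1
  x=-4.021: |R|=1.00524 >1
So |R|<1 on (-4.0000, 0).

(-4.0000,0); λ=-12 ⇒ h* = (4)/12 = 0.3333.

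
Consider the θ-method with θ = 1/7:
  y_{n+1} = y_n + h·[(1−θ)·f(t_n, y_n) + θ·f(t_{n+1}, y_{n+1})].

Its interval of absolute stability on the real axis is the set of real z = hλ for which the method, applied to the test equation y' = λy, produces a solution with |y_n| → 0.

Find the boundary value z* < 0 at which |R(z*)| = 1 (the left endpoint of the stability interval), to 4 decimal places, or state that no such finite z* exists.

Set f=λy, z=hλ:
  y_{n+1} = y_n + z·[6/7·y_n + 1/7·y_{n+1}] ⇒ (1 − 1/7z)y_{n+1} = (1 + 6/7z)y_n
  R(z) = (1 + 6/7z)/(1 − 1/7z).

Find x<0 with |R(x)|<1.
x=-0.65: |R|=0.4052
R=−1: 1+6/7x = −1+1/7x ⇒ -5/7x=2 ⇒ x=2/(-5/7)=-2.8000
Confirm numerically:
  x=-2.384: |R|=0.77835 <1
  x=-1.540: |R|=0.26230 <1
  x=-1.501: |R|=0.23597 <1
  x=-2.976: |R|=1.08821 >1
  x=-2.829: |R|=1.01475 >1
So |R|<1 on (-2.8000, 0).

z* = -2.8000.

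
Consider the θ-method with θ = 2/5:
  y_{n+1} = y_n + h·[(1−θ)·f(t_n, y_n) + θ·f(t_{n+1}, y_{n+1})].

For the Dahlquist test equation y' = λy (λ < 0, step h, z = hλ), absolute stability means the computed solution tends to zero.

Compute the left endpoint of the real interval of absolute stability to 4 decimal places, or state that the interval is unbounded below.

On y'=λy, z=hλ:
  y_{n+1} = y_n + z·[3/5·y_n + 2/5·y_{n+1}] ⇒ (1 − 2/5z)y_{n+1} = (1 + 3/5z)y_n
  so R(z) = (1 + 3/5z)/(1 − 2/5z).

Find x<0 with |R(x)|<1.
x=-0.3: |R|=0.7321
R=−1: 1+3/5x = −1+2/5x ⇒ -1/5x=2 ⇒ x=2/(-1/5)=-10.0000
Confirm numerically:
  x=-9.334: |R|=0.97186 <1
  x=-9.229: |R|=0.96713 <1
  x=-6.218: |R|=0.78309 <1
  x=-10.518: |R|=1.01990 >1
  x=-10.332: |R|=1.01294 >1
  x=-10.281: |R|=1.01099 >1
Stable set (-10.0000, 0).

z* = -10.0000.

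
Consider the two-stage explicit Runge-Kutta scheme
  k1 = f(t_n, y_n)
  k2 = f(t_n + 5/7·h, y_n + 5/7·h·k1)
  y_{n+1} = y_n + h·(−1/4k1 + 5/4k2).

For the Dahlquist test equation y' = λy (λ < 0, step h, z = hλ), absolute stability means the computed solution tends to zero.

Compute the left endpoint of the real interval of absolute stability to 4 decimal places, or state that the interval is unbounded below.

Set f=λy, z=hλ:
  k1=λy_n ⇒ h·k1=z·y_n;  k2=λ(1+5/7z)y_n ⇒ h·k2=z(1+5/7z)y_n
  y_{n+1}/y_n = 1 − 1/4z + 5/4z(1+5/7z) = 1 + z + 25/28z²
  so R(z) = 1 + z + 25/28z².

Solve |R(x)|<1 on ℝ⁻.
x=-0.51: |R|=0.7222
R=1: x+25/28x²=0 ⇒ x=−28/25=-1.1200; min R=1−1/(4·25/28)=0.7200>−1
Confirm numerically:
  x=-0.951: |R|=0.85650 <1
  x=-0.721: |R|=0.74314 <1
  x=-0.692: |R|=0.73556 <1
  x=-0.684: |R|=0.73373 <1
  x=-1.632: |R|=1.74606 >1
  x=-1.521: |R|=1.54457 >1
  x=-1.380: |R|=1.32036 >1
Interval (-1.1200, 0).

left endpoint -1.1200.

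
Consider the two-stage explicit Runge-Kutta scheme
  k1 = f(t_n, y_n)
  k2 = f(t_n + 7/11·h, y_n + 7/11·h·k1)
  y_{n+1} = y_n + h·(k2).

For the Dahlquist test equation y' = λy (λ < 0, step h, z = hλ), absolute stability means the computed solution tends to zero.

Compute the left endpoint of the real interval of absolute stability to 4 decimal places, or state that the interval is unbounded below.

Set f=λy, z=hλ:
  k1=λy_n ⇒ h·k1=z·y_n;  k2=λ(1+7/11z)y_n ⇒ h·k2=z(1+7/11z)y_n
  y_{n+1}/y_n = 1 + z(1+7/11z) = 1 + z + 7/11z²
  R(z) = 1 + z + 7/11z².

Need |R(x)|<1, x<0.
x=-1.31: |R|=0.7821
R=1: x+7/11x²=0 ⇒ x=−11/7=-1.5714; min R=1−1/(4·7/11)=0.6071>−1
Confirm numerically:
  x=-1.404: |R|=0.85041 <1
  x=-1.195: |R|=0.71374 <1
  x=-0.888: |R|=0.61380 <1
  x=-2.107: |R|=1.71810 >1
  x=-1.649: |R|=1.08140 >1
  x=-1.614: |R|=1.04372 >1
Stable set (-1.5714, 0).

left endpoint -1.5714.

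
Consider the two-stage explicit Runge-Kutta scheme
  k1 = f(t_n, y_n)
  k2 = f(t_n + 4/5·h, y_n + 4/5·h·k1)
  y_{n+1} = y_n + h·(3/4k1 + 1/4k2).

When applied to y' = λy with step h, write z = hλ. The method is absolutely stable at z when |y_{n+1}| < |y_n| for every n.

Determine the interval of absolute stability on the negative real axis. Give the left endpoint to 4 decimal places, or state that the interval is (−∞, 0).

With y'=λy (z=hλ):
  k1=λy_n ⇒ h·k1=z·y_n;  k2=λ(1+4/5z)y_n ⇒ h·k2=z(1+4/5z)y_n
  y_{n+1}/y_n = 1 + 3/4z + 1/4z(1+4/5z) = 1 + z + 1/5z²
  so R(z) = 1 + z + 1/5z².

Need |R(x)|<1, x<0.
x=-1.06: |R|=0.1647
R=1: x+1/5x²=0 ⇒ x=−5=-5.0000; min R=1−1/(4·1/5)=-0.2500>−1
Confirm numerically:
  x=-3.402: |R|=0.08728 <1
  x=-3.139: |R|=0.16834 <1
  x=-2.276: |R|=0.23996 <1
  x=-5.581: |R|=1.64851 >1
  x=-5.317: |R|=1.33710 >1
So |R|<1 on (-5.0000, 0).

z∈(-5.0000,0).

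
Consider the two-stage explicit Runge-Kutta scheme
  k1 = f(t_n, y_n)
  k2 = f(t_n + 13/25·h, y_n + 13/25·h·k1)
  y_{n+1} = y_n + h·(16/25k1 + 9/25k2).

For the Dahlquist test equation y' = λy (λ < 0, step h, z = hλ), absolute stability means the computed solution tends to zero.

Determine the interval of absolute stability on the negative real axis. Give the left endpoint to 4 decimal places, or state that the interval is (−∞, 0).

With y'=λy (z=hλ):
  k1=λy_n ⇒ h·k1=z·y_n;  k2=λ(1+13/25z)y_n ⇒ h·k2=z(1+13/25z)y_n
  y_{n+1}/y_n = 1 + 16/25z + 9/25z(1+13/25z) = 1 + z + 117/625z²
  Hence R(z) = 1 + z + 117/625z².

Solve |R(x)|<1 on ℝ⁻.
x=-0.66: |R|=0.4215
R=1: x+117/625x²=0 ⇒ x=−625/117=-5.3419; min R=1−1/(4·117/625)=-0.3355>−1
Confirm numerically:
  x=-4.578: |R|=0.34535 <1
  x=-4.045: |R|=0.01797 <1
  x=-3.212: |R|=0.28067 <1
  x=-5.781: |R|=1.47522 >1
  x=-5.721: |R|=1.40603 >1
Interval (-5.3419, 0).

z∈(-5.3419,0).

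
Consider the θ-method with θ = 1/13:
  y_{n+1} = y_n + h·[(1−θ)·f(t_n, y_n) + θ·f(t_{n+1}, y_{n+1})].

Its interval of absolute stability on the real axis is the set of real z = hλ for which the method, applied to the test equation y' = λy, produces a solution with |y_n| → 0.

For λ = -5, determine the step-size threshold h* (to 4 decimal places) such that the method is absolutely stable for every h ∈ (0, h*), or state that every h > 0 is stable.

(-2.3636,0); λ=-5 ⇒ h* = (26/11)/5 = 0.4727.

Test eqn y'=λy, z=hλ:
  y_{n+1} = y_n + z·[12/13·y_n + 1/13·y_{n+1}] ⇒ (1 − 1/13z)y_{n+1} = (1 + 12/13z)y_n
  R(z) = (1 + 12/13z)/(1 − 1/13z).

Find x<0 with |R(x)|<1.
x=-0.41: |R|=0.6025
R=−1: 1+12/13x = −1+1/13x ⇒ -11/13x=2 ⇒ x=2/(-11/13)=-2.3636
Confirm numerically:
  x=-2.201: |R|=0.88231 <1
  x=-1.489: |R|=0.33598 <1
  x=-1.204: |R|=0.10194 <1
  x=-2.810: |R|=1.31056 >1
  x=-2.704: |R|=1.23841 >1
Interval (-2.3636, 0).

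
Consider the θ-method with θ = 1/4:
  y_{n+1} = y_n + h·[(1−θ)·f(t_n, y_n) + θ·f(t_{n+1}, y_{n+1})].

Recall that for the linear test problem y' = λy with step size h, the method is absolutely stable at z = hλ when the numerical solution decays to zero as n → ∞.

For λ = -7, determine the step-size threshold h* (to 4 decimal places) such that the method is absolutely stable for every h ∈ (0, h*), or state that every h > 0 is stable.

Set f=λy, z=hλ:
  y_{n+1} = y_n + z·[3/4·y_n + 1/4·y_{n+1}] ⇒ (1 − 1/4z)y_{n+1} = (1 + 3/4z)y_n
  R(z) = (1 + 3/4z)/(1 − 1/4z).

Need |R(x)|<1, x<0.
x=-1.05: |R|=0.1683
R=−1: 1+3/4x = −1+1/4x ⇒ -1/2x=2 ⇒ x=2/(-1/2)=-4.0000
Confirm numerically:
  x=-3.844: |R|=0.96022 <1
  x=-3.842: |R|=0.95970 <1
  x=-2.677: |R|=0.60371 <1
  x=-2.426: |R|=0.51012 <1
  x=-4.586: |R|=1.13650 >1
  x=-4.495: |R|=1.11654 >1
Interval (-4.0000, 0).

(-4.0000,0); λ=-7 ⇒ h* = (4)/7 = 0.5714.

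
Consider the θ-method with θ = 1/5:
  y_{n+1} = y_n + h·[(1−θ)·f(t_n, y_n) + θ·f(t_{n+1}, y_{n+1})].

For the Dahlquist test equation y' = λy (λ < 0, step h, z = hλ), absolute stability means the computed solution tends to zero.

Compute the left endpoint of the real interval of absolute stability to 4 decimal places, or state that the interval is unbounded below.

z* = -3.3333.

With y'=λy (z=hλ):
  y_{n+1} = y_n + z·[4/5·y_n + 1/5·y_{n+1}] ⇒ (1 − 1/5z)y_{n+1} = (1 + 4/5z)y_n
  R(z) = (1 + 4/5z)/(1 − 1/5z).

Boundary: |R(x)|=1, x<0.
x=-1.41: |R|=0.0998
R=−1: 1+4/5x = −1+1/5x ⇒ -3/5x=2 ⇒ x=2/(-3/5)=-3.3333
Confirm numerically:
  x=-3.249: |R|=0.96933 <1
  x=-2.698: |R|=0.75240 <1
  x=-2.441: |R|=0.64024 <1
  x=-3.930: |R|=1.20045 >1
  x=-3.886: |R|=1.18659 >1
  x=-3.540: |R|=1.07260 >1
So |R|<1 on (-3.3333, 0).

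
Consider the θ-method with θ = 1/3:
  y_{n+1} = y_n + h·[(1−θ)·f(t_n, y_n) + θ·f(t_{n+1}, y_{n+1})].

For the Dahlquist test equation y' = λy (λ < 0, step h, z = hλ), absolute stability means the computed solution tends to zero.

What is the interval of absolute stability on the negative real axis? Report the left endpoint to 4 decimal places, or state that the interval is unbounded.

z∈(-6.0000,0).

On y'=λy, z=hλ:
  y_{n+1} = y_n + z·[2/3·y_n + 1/3·y_{n+1}] ⇒ (1 − 1/3z)y_{n+1} = (1 + 2/3z)y_n
  R(z) = (1 + 2/3z)/(1 − 1/3z).

Solve |R(x)|<1 on ℝ⁻.
x=-0.7: |R|=0.4324
R=−1: 1+2/3x = −1+1/3x ⇒ -1/3x=2 ⇒ x=2/(-1/3)=-6.0000
Confirm numerically:
  x=-5.933: |R|=0.99250 <1
  x=-5.654: |R|=0.96002 <1
  x=-4.129: |R|=0.73755 <1
  x=-3.167: |R|=0.54062 <1
  x=-6.507: |R|=1.05333 >1
  x=-6.372: |R|=1.03969 >1
  x=-6.101: |R|=1.01110 >1
Interval (-6.0000, 0).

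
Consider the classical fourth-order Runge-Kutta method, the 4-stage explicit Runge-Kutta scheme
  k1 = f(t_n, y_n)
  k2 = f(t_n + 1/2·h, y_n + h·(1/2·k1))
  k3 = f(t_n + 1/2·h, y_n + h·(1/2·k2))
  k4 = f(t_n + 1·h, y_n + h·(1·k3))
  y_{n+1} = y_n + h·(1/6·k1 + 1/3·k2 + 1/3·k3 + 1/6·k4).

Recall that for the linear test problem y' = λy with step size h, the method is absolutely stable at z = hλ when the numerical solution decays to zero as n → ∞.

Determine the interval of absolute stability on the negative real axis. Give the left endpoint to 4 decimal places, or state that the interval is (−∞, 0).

(-2.7853, 0).

With y'=λy (z=hλ):
  order 4, 4-stage ⇒ R(z)=1+z+z^2/2+z^3/6+z^4/24
  (e.g. R(-1.63)=0.27079, |R|=0.27079)

Find x<0 with |R(x)|<1.
x=-1.63: |R|=0.2708
|R(-3.05)|=1.4782 |R(-0.95)|=0.3923 |R(-0.71)|=0.4930
Bisect:
  x_lo=-3.1571 |R|=1.7213  x_hi=-0.2720 |R|=0.7619
  mid=-1.71454 |R|=0.27532 →hi
  mid=-2.43581 |R|=0.58887 →hi
  mid=-2.79644 |R|=1.01694 →lo
  mid=-2.61613 |R|=0.77350 →hi
  mid=-2.70628 |R|=0.88727 →hi
  mid=-2.75136 |R|=0.95004 →hi
  mid=-2.77390 |R|=0.98296 →hi
  ...
  [-2.78535,-2.78517] ⇒ x*=-2.7853
Stable set (-2.7853, 0).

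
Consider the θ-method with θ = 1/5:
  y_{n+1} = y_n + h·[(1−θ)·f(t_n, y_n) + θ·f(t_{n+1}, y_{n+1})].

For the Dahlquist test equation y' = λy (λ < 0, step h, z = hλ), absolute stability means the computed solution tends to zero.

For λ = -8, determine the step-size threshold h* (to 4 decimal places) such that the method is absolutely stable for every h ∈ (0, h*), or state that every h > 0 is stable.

With y'=λy (z=hλ):
  y_{n+1} = y_n + z·[4/5·y_n + 1/5·y_{n+1}] ⇒ (1 − 1/5z)y_{n+1} = (1 + 4/5z)y_n
  so R(z) = (1 + 4/5z)/(1 − 1/5z).

Need |R(x)|<1, x<0.
x=-1.55: |R|=0.1832
R=−1: 1+4/5x = −1+1/5x ⇒ -3/5x=2 ⇒ x=2/(-3/5)=-3.3333
Confirm numerically:
  x=-3.235: |R|=0.96418 <1
  x=-2.934: |R|=0.84900 <1
  x=-2.036: |R|=0.44684 <1
  x=-1.982: |R|=0.41936 <1
  x=-3.867: |R|=1.18056 >1
  x=-3.812: |R|=1.16296 >1
So |R|<1 on (-3.3333, 0).

(-3.3333,0); λ=-8 ⇒ h* = (10/3)/8 = 0.4167.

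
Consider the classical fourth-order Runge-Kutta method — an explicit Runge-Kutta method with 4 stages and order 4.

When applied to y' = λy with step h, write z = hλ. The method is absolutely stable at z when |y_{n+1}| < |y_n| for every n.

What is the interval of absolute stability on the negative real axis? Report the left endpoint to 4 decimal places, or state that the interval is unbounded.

z∈(-2.7853,0).

Set f=λy, z=hλ:
  order 4, 4-stage ⇒ R(z)=1+z+z^2/2+z^3/6+z^4/24
  (e.g. R(-1.18)=0.32314, |R|=0.32314)

Find x<0 with |R(x)|<1.
x=-1.18: |R|=0.3231
|R(-1.53)|=0.2718 |R(-1.08)|=0.3499 |R(-0.85)|=0.4306
Bisect:
  x_lo=-3.0932 |R|=1.5726  x_hi=-0.2393 |R|=0.7871
  mid=-1.66630 |R|=0.27210 →hi
  mid=-2.37977 |R|=0.54203 →hi
  mid=-2.73651 |R|=0.92891 →hi
  mid=-2.91488 |R|=1.21361 →lo
  mid=-2.82569 |R|=1.06264 →lo
  mid=-2.78110 |R|=0.99370 →hi
  mid=-2.80340 |R|=1.02764 →lo
  ...
  [-2.78546,-2.78528] ⇒ x*=-2.7853
So |R|<1 on (-2.7853, 0).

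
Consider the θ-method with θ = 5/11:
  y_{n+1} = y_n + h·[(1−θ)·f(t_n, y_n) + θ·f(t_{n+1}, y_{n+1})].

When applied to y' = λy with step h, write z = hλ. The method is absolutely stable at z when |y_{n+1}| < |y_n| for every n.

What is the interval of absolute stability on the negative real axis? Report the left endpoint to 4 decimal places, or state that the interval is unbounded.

With y'=λy (z=hλ):
  y_{n+1} = y_n + z·[6/11·y_n + 5/11·y_{n+1}] ⇒ (1 − 5/11z)y_{n+1} = (1 + 6/11z)y_n
  Hence R(z) = (1 + 6/11z)/(1 − 5/11z).

Need |R(x)|<1, x<0.
x=-0.46: |R|=0.6195
R=−1: 1+6/11x = −1+5/11x ⇒ -1/11x=2 ⇒ x=2/(-1/11)=-22.0000
Confirm numerically:
  x=-20.957: |R|=0.99099 <1
  x=-20.051: |R|=0.98248 <1
  x=-15.626: |R|=0.92849 <1
  x=-13.109: |R|=0.88385 <1
  x=-22.571: |R|=1.00461 >1
  x=-22.489: |R|=1.00396 >1
  x=-22.233: |R|=1.00191 >1
Interval (-22.0000, 0).

z∈(-22.0000,0).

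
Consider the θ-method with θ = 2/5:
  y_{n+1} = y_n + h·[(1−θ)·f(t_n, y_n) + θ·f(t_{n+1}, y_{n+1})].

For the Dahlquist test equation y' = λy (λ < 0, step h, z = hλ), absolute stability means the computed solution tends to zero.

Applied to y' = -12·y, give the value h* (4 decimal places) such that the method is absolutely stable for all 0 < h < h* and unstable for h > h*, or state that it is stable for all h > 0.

(-10.0000,0); λ=-12 ⇒ h* = (10)/12 = 0.8333.

Test eqn y'=λy, z=hλ:
  y_{n+1} = y_n + z·[3/5·y_n + 2/5·y_{n+1}] ⇒ (1 − 2/5z)y_{n+1} = (1 + 3/5z)y_n
  ⇒ R(z) = (1 + 3/5z)/(1 − 2/5z).

Boundary: |R(x)|=1, x<0.
x=-0.74: |R|=0.4290
R=−1: 1+3/5x = −1+2/5x ⇒ -1/5x=2 ⇒ x=2/(-1/5)=-10.0000
Confirm numerically:
  x=-9.054: |R|=0.95906 <1
  x=-6.573: |R|=0.81114 <1
  x=-4.659: |R|=0.62697 <1
  x=-10.353: |R|=1.01373 >1
  x=-10.148: |R|=1.00585 >1
Stable set (-10.0000, 0).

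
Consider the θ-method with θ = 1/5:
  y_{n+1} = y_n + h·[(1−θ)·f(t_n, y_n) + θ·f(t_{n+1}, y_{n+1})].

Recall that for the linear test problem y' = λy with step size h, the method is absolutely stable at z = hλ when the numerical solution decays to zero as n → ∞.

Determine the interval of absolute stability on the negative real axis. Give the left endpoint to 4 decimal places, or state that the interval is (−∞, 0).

Set f=λy, z=hλ:
  y_{n+1} = y_n + z·[4/5·y_n + 1/5·y_{n+1}] ⇒ (1 − 1/5z)y_{n+1} = (1 + 4/5z)y_n
  Hence R(z) = (1 + 4/5z)/(1 − 1/5z).

Find x<0 with |R(x)|<1.
x=-1.19: |R|=0.0388
R=−1: 1+4/5x = −1+1/5x ⇒ -3/5x=2 ⇒ x=2/(-3/5)=-3.3333
Confirm numerically:
  x=-2.841: |R|=0.81163 <1
  x=-2.500: |R|=0.66667 <1
  x=-2.289: |R|=0.57017 <1
  x=-3.884: |R|=1.18595 >1
  x=-3.656: |R|=1.11183 >1
  x=-3.642: |R|=1.10715 >1
Interval (-3.3333, 0).

z∈(-3.3333,0).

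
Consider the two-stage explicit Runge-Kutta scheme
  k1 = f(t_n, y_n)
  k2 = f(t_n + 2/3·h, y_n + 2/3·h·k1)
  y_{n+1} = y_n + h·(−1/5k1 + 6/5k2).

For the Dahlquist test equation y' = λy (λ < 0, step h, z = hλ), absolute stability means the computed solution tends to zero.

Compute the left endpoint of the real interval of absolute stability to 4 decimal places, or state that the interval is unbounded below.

left endpoint -1.2500.

With y'=λy (z=hλ):
  k1=λy_n ⇒ h·k1=z·y_n;  k2=λ(1+2/3z)y_n ⇒ h·k2=z(1+2/3z)y_n
  y_{n+1}/y_n = 1 − 1/5z + 6/5z(1+2/3z) = 1 + z + 4/5z²
  Hence R(z) = 1 + z + 4/5z².

Boundary: |R(x)|=1, x<0.
x=-1.1: |R|=0.8680
R=1: x+4/5x²=0 ⇒ x=−5/4=-1.2500; min R=1−1/(4·4/5)=0.6875>−1
Confirm numerically:
  x=-1.015: |R|=0.80918 <1
  x=-0.565: |R|=0.69038 <1
  x=-0.544: |R|=0.69275 <1
  x=-1.825: |R|=1.83950 >1
  x=-1.578: |R|=1.41407 >1
  x=-1.479: |R|=1.27095 >1
Interval (-1.2500, 0).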